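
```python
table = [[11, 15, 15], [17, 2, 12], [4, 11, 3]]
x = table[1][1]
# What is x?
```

table[1] = [17, 2, 12]. Taking column 1 of that row yields 2.

2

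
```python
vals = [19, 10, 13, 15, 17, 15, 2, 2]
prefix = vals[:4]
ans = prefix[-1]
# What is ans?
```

vals has length 8. The slice vals[:4] selects indices [0, 1, 2, 3] (0->19, 1->10, 2->13, 3->15), giving [19, 10, 13, 15]. So prefix = [19, 10, 13, 15]. Then prefix[-1] = 15.

15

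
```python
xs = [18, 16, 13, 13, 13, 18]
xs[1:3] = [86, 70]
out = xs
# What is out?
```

xs starts as [18, 16, 13, 13, 13, 18] (length 6). The slice xs[1:3] covers indices [1, 2] with values [16, 13]. Replacing that slice with [86, 70] (same length) produces [18, 86, 70, 13, 13, 18].

[18, 86, 70, 13, 13, 18]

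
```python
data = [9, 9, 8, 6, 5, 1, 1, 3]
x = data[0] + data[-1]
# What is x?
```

data has length 8. data[0] = 9.
data has length 8. Negative index -1 maps to positive index 8 + (-1) = 7. data[7] = 3.
Sum: 9 + 3 = 12.

12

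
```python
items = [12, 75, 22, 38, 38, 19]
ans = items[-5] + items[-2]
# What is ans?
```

items has length 6. Negative index -5 maps to positive index 6 + (-5) = 1. items[1] = 75.
items has length 6. Negative index -2 maps to positive index 6 + (-2) = 4. items[4] = 38.
Sum: 75 + 38 = 113.

113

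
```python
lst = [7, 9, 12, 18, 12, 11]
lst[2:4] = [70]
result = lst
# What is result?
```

lst starts as [7, 9, 12, 18, 12, 11] (length 6). The slice lst[2:4] covers indices [2, 3] with values [12, 18]. Replacing that slice with [70] (different length) produces [7, 9, 70, 12, 11].

[7, 9, 70, 12, 11]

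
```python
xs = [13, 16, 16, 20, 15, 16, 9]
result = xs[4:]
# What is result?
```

xs has length 7. The slice xs[4:] selects indices [4, 5, 6] (4->15, 5->16, 6->9), giving [15, 16, 9].

[15, 16, 9]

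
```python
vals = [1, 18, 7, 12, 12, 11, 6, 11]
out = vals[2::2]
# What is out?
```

vals has length 8. The slice vals[2::2] selects indices [2, 4, 6] (2->7, 4->12, 6->6), giving [7, 12, 6].

[7, 12, 6]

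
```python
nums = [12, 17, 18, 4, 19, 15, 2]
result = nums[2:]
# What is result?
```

nums has length 7. The slice nums[2:] selects indices [2, 3, 4, 5, 6] (2->18, 3->4, 4->19, 5->15, 6->2), giving [18, 4, 19, 15, 2].

[18, 4, 19, 15, 2]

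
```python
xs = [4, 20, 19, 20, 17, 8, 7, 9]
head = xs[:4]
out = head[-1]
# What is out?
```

xs has length 8. The slice xs[:4] selects indices [0, 1, 2, 3] (0->4, 1->20, 2->19, 3->20), giving [4, 20, 19, 20]. So head = [4, 20, 19, 20]. Then head[-1] = 20.

20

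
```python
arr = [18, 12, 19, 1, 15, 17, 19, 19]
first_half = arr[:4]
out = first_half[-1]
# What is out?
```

arr has length 8. The slice arr[:4] selects indices [0, 1, 2, 3] (0->18, 1->12, 2->19, 3->1), giving [18, 12, 19, 1]. So first_half = [18, 12, 19, 1]. Then first_half[-1] = 1.

1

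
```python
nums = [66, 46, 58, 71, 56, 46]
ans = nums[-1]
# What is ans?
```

nums has length 6. Negative index -1 maps to positive index 6 + (-1) = 5. nums[5] = 46.

46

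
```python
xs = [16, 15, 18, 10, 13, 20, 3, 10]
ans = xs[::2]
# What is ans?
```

xs has length 8. The slice xs[::2] selects indices [0, 2, 4, 6] (0->16, 2->18, 4->13, 6->3), giving [16, 18, 13, 3].

[16, 18, 13, 3]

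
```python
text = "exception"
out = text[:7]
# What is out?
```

text has length 9. The slice text[:7] selects indices [0, 1, 2, 3, 4, 5, 6] (0->'e', 1->'x', 2->'c', 3->'e', 4->'p', 5->'t', 6->'i'), giving 'excepti'.

'excepti'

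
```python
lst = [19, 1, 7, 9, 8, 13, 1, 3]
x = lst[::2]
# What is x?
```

lst has length 8. The slice lst[::2] selects indices [0, 2, 4, 6] (0->19, 2->7, 4->8, 6->1), giving [19, 7, 8, 1].

[19, 7, 8, 1]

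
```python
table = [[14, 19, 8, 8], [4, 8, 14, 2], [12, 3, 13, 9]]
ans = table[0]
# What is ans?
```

table has 3 rows. Row 0 is [14, 19, 8, 8].

[14, 19, 8, 8]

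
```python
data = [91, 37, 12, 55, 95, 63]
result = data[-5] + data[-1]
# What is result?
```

data has length 6. Negative index -5 maps to positive index 6 + (-5) = 1. data[1] = 37.
data has length 6. Negative index -1 maps to positive index 6 + (-1) = 5. data[5] = 63.
Sum: 37 + 63 = 100.

100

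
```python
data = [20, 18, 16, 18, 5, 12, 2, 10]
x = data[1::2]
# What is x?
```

data has length 8. The slice data[1::2] selects indices [1, 3, 5, 7] (1->18, 3->18, 5->12, 7->10), giving [18, 18, 12, 10].

[18, 18, 12, 10]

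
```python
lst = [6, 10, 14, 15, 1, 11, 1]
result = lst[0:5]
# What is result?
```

lst has length 7. The slice lst[0:5] selects indices [0, 1, 2, 3, 4] (0->6, 1->10, 2->14, 3->15, 4->1), giving [6, 10, 14, 15, 1].

[6, 10, 14, 15, 1]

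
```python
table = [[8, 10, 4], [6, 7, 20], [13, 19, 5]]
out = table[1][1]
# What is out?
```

table[1] = [6, 7, 20]. Taking column 1 of that row yields 7.

7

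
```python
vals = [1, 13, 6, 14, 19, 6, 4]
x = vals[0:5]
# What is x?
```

vals has length 7. The slice vals[0:5] selects indices [0, 1, 2, 3, 4] (0->1, 1->13, 2->6, 3->14, 4->19), giving [1, 13, 6, 14, 19].

[1, 13, 6, 14, 19]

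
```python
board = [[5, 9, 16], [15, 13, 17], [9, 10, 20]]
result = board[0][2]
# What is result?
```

board[0] = [5, 9, 16]. Taking column 2 of that row yields 16.

16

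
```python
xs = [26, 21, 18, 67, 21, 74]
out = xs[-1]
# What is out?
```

xs has length 6. Negative index -1 maps to positive index 6 + (-1) = 5. xs[5] = 74.

74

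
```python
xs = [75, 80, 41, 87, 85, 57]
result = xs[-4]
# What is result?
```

xs has length 6. Negative index -4 maps to positive index 6 + (-4) = 2. xs[2] = 41.

41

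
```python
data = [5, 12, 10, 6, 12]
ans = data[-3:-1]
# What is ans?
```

data has length 5. The slice data[-3:-1] selects indices [2, 3] (2->10, 3->6), giving [10, 6].

[10, 6]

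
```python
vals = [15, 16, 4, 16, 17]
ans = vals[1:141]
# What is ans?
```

vals has length 5. The slice vals[1:141] selects indices [1, 2, 3, 4] (1->16, 2->4, 3->16, 4->17), giving [16, 4, 16, 17].

[16, 4, 16, 17]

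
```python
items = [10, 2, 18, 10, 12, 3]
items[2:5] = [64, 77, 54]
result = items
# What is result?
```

items starts as [10, 2, 18, 10, 12, 3] (length 6). The slice items[2:5] covers indices [2, 3, 4] with values [18, 10, 12]. Replacing that slice with [64, 77, 54] (same length) produces [10, 2, 64, 77, 54, 3].

[10, 2, 64, 77, 54, 3]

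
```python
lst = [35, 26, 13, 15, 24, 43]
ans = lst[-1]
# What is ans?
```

lst has length 6. Negative index -1 maps to positive index 6 + (-1) = 5. lst[5] = 43.

43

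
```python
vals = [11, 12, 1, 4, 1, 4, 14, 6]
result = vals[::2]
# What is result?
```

vals has length 8. The slice vals[::2] selects indices [0, 2, 4, 6] (0->11, 2->1, 4->1, 6->14), giving [11, 1, 1, 14].

[11, 1, 1, 14]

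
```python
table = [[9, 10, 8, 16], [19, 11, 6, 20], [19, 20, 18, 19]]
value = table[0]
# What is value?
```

table has 3 rows. Row 0 is [9, 10, 8, 16].

[9, 10, 8, 16]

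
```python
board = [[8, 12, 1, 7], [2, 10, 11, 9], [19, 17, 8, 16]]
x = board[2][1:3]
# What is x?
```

board[2] = [19, 17, 8, 16]. board[2] has length 4. The slice board[2][1:3] selects indices [1, 2] (1->17, 2->8), giving [17, 8].

[17, 8]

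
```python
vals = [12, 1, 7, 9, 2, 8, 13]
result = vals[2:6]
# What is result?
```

vals has length 7. The slice vals[2:6] selects indices [2, 3, 4, 5] (2->7, 3->9, 4->2, 5->8), giving [7, 9, 2, 8].

[7, 9, 2, 8]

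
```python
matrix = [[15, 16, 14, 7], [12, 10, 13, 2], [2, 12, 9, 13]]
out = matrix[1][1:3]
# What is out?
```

matrix[1] = [12, 10, 13, 2]. matrix[1] has length 4. The slice matrix[1][1:3] selects indices [1, 2] (1->10, 2->13), giving [10, 13].

[10, 13]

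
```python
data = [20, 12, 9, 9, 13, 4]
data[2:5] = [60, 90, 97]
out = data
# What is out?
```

data starts as [20, 12, 9, 9, 13, 4] (length 6). The slice data[2:5] covers indices [2, 3, 4] with values [9, 9, 13]. Replacing that slice with [60, 90, 97] (same length) produces [20, 12, 60, 90, 97, 4].

[20, 12, 60, 90, 97, 4]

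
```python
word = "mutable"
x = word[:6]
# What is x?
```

word has length 7. The slice word[:6] selects indices [0, 1, 2, 3, 4, 5] (0->'m', 1->'u', 2->'t', 3->'a', 4->'b', 5->'l'), giving 'mutabl'.

'mutabl'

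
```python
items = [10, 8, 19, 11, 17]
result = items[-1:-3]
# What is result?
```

items has length 5. The slice items[-1:-3] resolves to an empty index range, so the result is [].

[]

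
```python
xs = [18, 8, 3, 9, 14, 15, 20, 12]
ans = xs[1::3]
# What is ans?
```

xs has length 8. The slice xs[1::3] selects indices [1, 4, 7] (1->8, 4->14, 7->12), giving [8, 14, 12].

[8, 14, 12]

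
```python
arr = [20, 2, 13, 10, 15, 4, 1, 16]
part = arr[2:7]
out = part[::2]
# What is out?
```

arr has length 8. The slice arr[2:7] selects indices [2, 3, 4, 5, 6] (2->13, 3->10, 4->15, 5->4, 6->1), giving [13, 10, 15, 4, 1]. So part = [13, 10, 15, 4, 1]. part has length 5. The slice part[::2] selects indices [0, 2, 4] (0->13, 2->15, 4->1), giving [13, 15, 1].

[13, 15, 1]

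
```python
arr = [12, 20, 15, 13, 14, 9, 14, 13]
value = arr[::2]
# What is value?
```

arr has length 8. The slice arr[::2] selects indices [0, 2, 4, 6] (0->12, 2->15, 4->14, 6->14), giving [12, 15, 14, 14].

[12, 15, 14, 14]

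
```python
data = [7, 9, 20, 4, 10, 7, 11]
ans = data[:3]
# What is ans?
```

data has length 7. The slice data[:3] selects indices [0, 1, 2] (0->7, 1->9, 2->20), giving [7, 9, 20].

[7, 9, 20]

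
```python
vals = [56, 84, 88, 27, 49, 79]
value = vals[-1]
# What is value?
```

vals has length 6. Negative index -1 maps to positive index 6 + (-1) = 5. vals[5] = 79.

79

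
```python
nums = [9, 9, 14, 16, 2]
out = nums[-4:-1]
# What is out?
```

nums has length 5. The slice nums[-4:-1] selects indices [1, 2, 3] (1->9, 2->14, 3->16), giving [9, 14, 16].

[9, 14, 16]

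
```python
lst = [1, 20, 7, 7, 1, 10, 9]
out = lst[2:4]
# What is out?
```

lst has length 7. The slice lst[2:4] selects indices [2, 3] (2->7, 3->7), giving [7, 7].

[7, 7]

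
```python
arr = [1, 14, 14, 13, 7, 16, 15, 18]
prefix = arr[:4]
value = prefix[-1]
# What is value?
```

arr has length 8. The slice arr[:4] selects indices [0, 1, 2, 3] (0->1, 1->14, 2->14, 3->13), giving [1, 14, 14, 13]. So prefix = [1, 14, 14, 13]. Then prefix[-1] = 13.

13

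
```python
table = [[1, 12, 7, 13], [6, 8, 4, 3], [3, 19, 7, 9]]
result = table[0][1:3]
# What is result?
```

table[0] = [1, 12, 7, 13]. table[0] has length 4. The slice table[0][1:3] selects indices [1, 2] (1->12, 2->7), giving [12, 7].

[12, 7]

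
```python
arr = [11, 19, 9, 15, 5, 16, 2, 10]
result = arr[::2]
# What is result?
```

arr has length 8. The slice arr[::2] selects indices [0, 2, 4, 6] (0->11, 2->9, 4->5, 6->2), giving [11, 9, 5, 2].

[11, 9, 5, 2]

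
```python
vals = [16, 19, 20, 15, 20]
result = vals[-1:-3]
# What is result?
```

vals has length 5. The slice vals[-1:-3] resolves to an empty index range, so the result is [].

[]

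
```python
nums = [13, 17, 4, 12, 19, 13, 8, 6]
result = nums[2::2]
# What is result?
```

nums has length 8. The slice nums[2::2] selects indices [2, 4, 6] (2->4, 4->19, 6->8), giving [4, 19, 8].

[4, 19, 8]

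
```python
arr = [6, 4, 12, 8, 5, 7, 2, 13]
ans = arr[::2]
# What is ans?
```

arr has length 8. The slice arr[::2] selects indices [0, 2, 4, 6] (0->6, 2->12, 4->5, 6->2), giving [6, 12, 5, 2].

[6, 12, 5, 2]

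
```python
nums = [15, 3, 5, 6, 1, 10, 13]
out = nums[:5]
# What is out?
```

nums has length 7. The slice nums[:5] selects indices [0, 1, 2, 3, 4] (0->15, 1->3, 2->5, 3->6, 4->1), giving [15, 3, 5, 6, 1].

[15, 3, 5, 6, 1]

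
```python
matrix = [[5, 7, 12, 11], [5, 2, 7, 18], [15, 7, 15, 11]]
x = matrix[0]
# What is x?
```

matrix has 3 rows. Row 0 is [5, 7, 12, 11].

[5, 7, 12, 11]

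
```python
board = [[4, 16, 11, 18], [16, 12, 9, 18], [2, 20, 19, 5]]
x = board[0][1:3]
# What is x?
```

board[0] = [4, 16, 11, 18]. board[0] has length 4. The slice board[0][1:3] selects indices [1, 2] (1->16, 2->11), giving [16, 11].

[16, 11]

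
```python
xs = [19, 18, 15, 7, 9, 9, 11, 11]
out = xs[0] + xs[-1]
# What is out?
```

xs has length 8. xs[0] = 19.
xs has length 8. Negative index -1 maps to positive index 8 + (-1) = 7. xs[7] = 11.
Sum: 19 + 11 = 30.

30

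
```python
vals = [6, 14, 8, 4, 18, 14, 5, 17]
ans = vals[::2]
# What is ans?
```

vals has length 8. The slice vals[::2] selects indices [0, 2, 4, 6] (0->6, 2->8, 4->18, 6->5), giving [6, 8, 18, 5].

[6, 8, 18, 5]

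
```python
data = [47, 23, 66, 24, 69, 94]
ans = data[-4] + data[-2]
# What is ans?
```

data has length 6. Negative index -4 maps to positive index 6 + (-4) = 2. data[2] = 66.
data has length 6. Negative index -2 maps to positive index 6 + (-2) = 4. data[4] = 69.
Sum: 66 + 69 = 135.

135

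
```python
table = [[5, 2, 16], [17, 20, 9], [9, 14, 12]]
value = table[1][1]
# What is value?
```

table[1] = [17, 20, 9]. Taking column 1 of that row yields 20.

20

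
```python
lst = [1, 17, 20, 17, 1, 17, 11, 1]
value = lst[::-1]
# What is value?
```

lst has length 8. The slice lst[::-1] selects indices [7, 6, 5, 4, 3, 2, 1, 0] (7->1, 6->11, 5->17, 4->1, 3->17, 2->20, 1->17, 0->1), giving [1, 11, 17, 1, 17, 20, 17, 1].

[1, 11, 17, 1, 17, 20, 17, 1]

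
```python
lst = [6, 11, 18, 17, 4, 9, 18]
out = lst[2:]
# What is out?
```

lst has length 7. The slice lst[2:] selects indices [2, 3, 4, 5, 6] (2->18, 3->17, 4->4, 5->9, 6->18), giving [18, 17, 4, 9, 18].

[18, 17, 4, 9, 18]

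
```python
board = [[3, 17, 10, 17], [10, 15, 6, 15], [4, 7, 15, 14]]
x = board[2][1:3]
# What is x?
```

board[2] = [4, 7, 15, 14]. board[2] has length 4. The slice board[2][1:3] selects indices [1, 2] (1->7, 2->15), giving [7, 15].

[7, 15]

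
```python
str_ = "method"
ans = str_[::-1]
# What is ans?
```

str_ has length 6. The slice str_[::-1] selects indices [5, 4, 3, 2, 1, 0] (5->'d', 4->'o', 3->'h', 2->'t', 1->'e', 0->'m'), giving 'dohtem'.

'dohtem'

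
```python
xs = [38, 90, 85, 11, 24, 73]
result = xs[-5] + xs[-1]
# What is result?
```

xs has length 6. Negative index -5 maps to positive index 6 + (-5) = 1. xs[1] = 90.
xs has length 6. Negative index -1 maps to positive index 6 + (-1) = 5. xs[5] = 73.
Sum: 90 + 73 = 163.

163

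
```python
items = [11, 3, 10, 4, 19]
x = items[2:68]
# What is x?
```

items has length 5. The slice items[2:68] selects indices [2, 3, 4] (2->10, 3->4, 4->19), giving [10, 4, 19].

[10, 4, 19]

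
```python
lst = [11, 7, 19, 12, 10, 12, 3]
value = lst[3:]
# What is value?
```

lst has length 7. The slice lst[3:] selects indices [3, 4, 5, 6] (3->12, 4->10, 5->12, 6->3), giving [12, 10, 12, 3].

[12, 10, 12, 3]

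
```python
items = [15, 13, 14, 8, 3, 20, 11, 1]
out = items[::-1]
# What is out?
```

items has length 8. The slice items[::-1] selects indices [7, 6, 5, 4, 3, 2, 1, 0] (7->1, 6->11, 5->20, 4->3, 3->8, 2->14, 1->13, 0->15), giving [1, 11, 20, 3, 8, 14, 13, 15].

[1, 11, 20, 3, 8, 14, 13, 15]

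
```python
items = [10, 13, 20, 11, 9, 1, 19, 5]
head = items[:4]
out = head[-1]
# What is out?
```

items has length 8. The slice items[:4] selects indices [0, 1, 2, 3] (0->10, 1->13, 2->20, 3->11), giving [10, 13, 20, 11]. So head = [10, 13, 20, 11]. Then head[-1] = 11.

11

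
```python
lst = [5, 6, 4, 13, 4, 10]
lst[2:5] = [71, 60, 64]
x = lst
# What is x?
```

lst starts as [5, 6, 4, 13, 4, 10] (length 6). The slice lst[2:5] covers indices [2, 3, 4] with values [4, 13, 4]. Replacing that slice with [71, 60, 64] (same length) produces [5, 6, 71, 60, 64, 10].

[5, 6, 71, 60, 64, 10]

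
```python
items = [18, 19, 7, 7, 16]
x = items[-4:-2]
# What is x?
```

items has length 5. The slice items[-4:-2] selects indices [1, 2] (1->19, 2->7), giving [19, 7].

[19, 7]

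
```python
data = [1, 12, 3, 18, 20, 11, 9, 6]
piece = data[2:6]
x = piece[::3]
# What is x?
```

data has length 8. The slice data[2:6] selects indices [2, 3, 4, 5] (2->3, 3->18, 4->20, 5->11), giving [3, 18, 20, 11]. So piece = [3, 18, 20, 11]. piece has length 4. The slice piece[::3] selects indices [0, 3] (0->3, 3->11), giving [3, 11].

[3, 11]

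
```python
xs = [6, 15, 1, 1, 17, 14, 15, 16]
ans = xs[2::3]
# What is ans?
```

xs has length 8. The slice xs[2::3] selects indices [2, 5] (2->1, 5->14), giving [1, 14].

[1, 14]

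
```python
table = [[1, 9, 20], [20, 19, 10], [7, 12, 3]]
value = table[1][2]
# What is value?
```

table[1] = [20, 19, 10]. Taking column 2 of that row yields 10.

10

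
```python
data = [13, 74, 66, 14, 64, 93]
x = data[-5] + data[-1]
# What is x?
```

data has length 6. Negative index -5 maps to positive index 6 + (-5) = 1. data[1] = 74.
data has length 6. Negative index -1 maps to positive index 6 + (-1) = 5. data[5] = 93.
Sum: 74 + 93 = 167.

167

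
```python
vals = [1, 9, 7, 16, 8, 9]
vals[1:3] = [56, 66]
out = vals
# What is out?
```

vals starts as [1, 9, 7, 16, 8, 9] (length 6). The slice vals[1:3] covers indices [1, 2] with values [9, 7]. Replacing that slice with [56, 66] (same length) produces [1, 56, 66, 16, 8, 9].

[1, 56, 66, 16, 8, 9]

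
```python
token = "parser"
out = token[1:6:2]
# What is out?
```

token has length 6. The slice token[1:6:2] selects indices [1, 3, 5] (1->'a', 3->'s', 5->'r'), giving 'asr'.

'asr'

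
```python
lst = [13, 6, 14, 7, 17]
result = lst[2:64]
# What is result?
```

lst has length 5. The slice lst[2:64] selects indices [2, 3, 4] (2->14, 3->7, 4->17), giving [14, 7, 17].

[14, 7, 17]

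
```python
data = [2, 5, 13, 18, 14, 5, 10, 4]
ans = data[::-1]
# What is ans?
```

data has length 8. The slice data[::-1] selects indices [7, 6, 5, 4, 3, 2, 1, 0] (7->4, 6->10, 5->5, 4->14, 3->18, 2->13, 1->5, 0->2), giving [4, 10, 5, 14, 18, 13, 5, 2].

[4, 10, 5, 14, 18, 13, 5, 2]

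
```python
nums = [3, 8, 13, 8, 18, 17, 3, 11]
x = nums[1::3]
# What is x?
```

nums has length 8. The slice nums[1::3] selects indices [1, 4, 7] (1->8, 4->18, 7->11), giving [8, 18, 11].

[8, 18, 11]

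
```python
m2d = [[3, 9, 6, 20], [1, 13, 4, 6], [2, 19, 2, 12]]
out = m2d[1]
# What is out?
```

m2d has 3 rows. Row 1 is [1, 13, 4, 6].

[1, 13, 4, 6]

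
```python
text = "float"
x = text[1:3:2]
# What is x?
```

text has length 5. The slice text[1:3:2] selects indices [1] (1->'l'), giving 'l'.

'l'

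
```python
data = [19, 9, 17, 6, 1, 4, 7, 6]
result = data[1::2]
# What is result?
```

data has length 8. The slice data[1::2] selects indices [1, 3, 5, 7] (1->9, 3->6, 5->4, 7->6), giving [9, 6, 4, 6].

[9, 6, 4, 6]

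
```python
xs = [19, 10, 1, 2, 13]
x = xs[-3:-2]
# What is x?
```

xs has length 5. The slice xs[-3:-2] selects indices [2] (2->1), giving [1].

[1]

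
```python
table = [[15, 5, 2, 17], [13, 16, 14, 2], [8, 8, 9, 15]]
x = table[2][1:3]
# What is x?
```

table[2] = [8, 8, 9, 15]. table[2] has length 4. The slice table[2][1:3] selects indices [1, 2] (1->8, 2->9), giving [8, 9].

[8, 9]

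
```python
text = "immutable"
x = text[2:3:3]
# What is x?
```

text has length 9. The slice text[2:3:3] selects indices [2] (2->'m'), giving 'm'.

'm'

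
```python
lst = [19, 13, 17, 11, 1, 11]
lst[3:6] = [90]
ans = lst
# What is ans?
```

lst starts as [19, 13, 17, 11, 1, 11] (length 6). The slice lst[3:6] covers indices [3, 4, 5] with values [11, 1, 11]. Replacing that slice with [90] (different length) produces [19, 13, 17, 90].

[19, 13, 17, 90]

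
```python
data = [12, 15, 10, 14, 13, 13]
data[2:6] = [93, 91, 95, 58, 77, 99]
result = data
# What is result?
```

data starts as [12, 15, 10, 14, 13, 13] (length 6). The slice data[2:6] covers indices [2, 3, 4, 5] with values [10, 14, 13, 13]. Replacing that slice with [93, 91, 95, 58, 77, 99] (different length) produces [12, 15, 93, 91, 95, 58, 77, 99].

[12, 15, 93, 91, 95, 58, 77, 99]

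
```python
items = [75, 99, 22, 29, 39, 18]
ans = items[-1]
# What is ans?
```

items has length 6. Negative index -1 maps to positive index 6 + (-1) = 5. items[5] = 18.

18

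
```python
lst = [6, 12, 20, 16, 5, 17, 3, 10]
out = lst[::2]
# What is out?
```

lst has length 8. The slice lst[::2] selects indices [0, 2, 4, 6] (0->6, 2->20, 4->5, 6->3), giving [6, 20, 5, 3].

[6, 20, 5, 3]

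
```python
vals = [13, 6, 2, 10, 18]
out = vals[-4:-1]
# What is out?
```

vals has length 5. The slice vals[-4:-1] selects indices [1, 2, 3] (1->6, 2->2, 3->10), giving [6, 2, 10].

[6, 2, 10]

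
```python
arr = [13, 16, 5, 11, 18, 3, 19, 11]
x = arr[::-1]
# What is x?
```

arr has length 8. The slice arr[::-1] selects indices [7, 6, 5, 4, 3, 2, 1, 0] (7->11, 6->19, 5->3, 4->18, 3->11, 2->5, 1->16, 0->13), giving [11, 19, 3, 18, 11, 5, 16, 13].

[11, 19, 3, 18, 11, 5, 16, 13]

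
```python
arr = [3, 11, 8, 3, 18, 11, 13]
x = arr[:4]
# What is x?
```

arr has length 7. The slice arr[:4] selects indices [0, 1, 2, 3] (0->3, 1->11, 2->8, 3->3), giving [3, 11, 8, 3].

[3, 11, 8, 3]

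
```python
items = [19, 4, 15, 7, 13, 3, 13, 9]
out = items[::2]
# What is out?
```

items has length 8. The slice items[::2] selects indices [0, 2, 4, 6] (0->19, 2->15, 4->13, 6->13), giving [19, 15, 13, 13].

[19, 15, 13, 13]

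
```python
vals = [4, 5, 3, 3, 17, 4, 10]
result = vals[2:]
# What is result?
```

vals has length 7. The slice vals[2:] selects indices [2, 3, 4, 5, 6] (2->3, 3->3, 4->17, 5->4, 6->10), giving [3, 3, 17, 4, 10].

[3, 3, 17, 4, 10]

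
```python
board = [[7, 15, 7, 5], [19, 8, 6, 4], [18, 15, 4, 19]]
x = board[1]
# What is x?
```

board has 3 rows. Row 1 is [19, 8, 6, 4].

[19, 8, 6, 4]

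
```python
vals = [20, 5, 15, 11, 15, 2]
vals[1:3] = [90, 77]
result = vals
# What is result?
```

vals starts as [20, 5, 15, 11, 15, 2] (length 6). The slice vals[1:3] covers indices [1, 2] with values [5, 15]. Replacing that slice with [90, 77] (same length) produces [20, 90, 77, 11, 15, 2].

[20, 90, 77, 11, 15, 2]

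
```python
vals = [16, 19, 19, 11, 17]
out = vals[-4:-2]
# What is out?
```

vals has length 5. The slice vals[-4:-2] selects indices [1, 2] (1->19, 2->19), giving [19, 19].

[19, 19]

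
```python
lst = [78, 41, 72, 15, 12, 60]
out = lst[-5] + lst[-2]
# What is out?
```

lst has length 6. Negative index -5 maps to positive index 6 + (-5) = 1. lst[1] = 41.
lst has length 6. Negative index -2 maps to positive index 6 + (-2) = 4. lst[4] = 12.
Sum: 41 + 12 = 53.

53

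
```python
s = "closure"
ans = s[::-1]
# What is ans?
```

s has length 7. The slice s[::-1] selects indices [6, 5, 4, 3, 2, 1, 0] (6->'e', 5->'r', 4->'u', 3->'s', 2->'o', 1->'l', 0->'c'), giving 'erusolc'.

'erusolc'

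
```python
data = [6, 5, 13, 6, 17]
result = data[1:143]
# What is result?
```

data has length 5. The slice data[1:143] selects indices [1, 2, 3, 4] (1->5, 2->13, 3->6, 4->17), giving [5, 13, 6, 17].

[5, 13, 6, 17]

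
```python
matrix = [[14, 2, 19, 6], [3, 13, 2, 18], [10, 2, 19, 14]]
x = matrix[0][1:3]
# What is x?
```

matrix[0] = [14, 2, 19, 6]. matrix[0] has length 4. The slice matrix[0][1:3] selects indices [1, 2] (1->2, 2->19), giving [2, 19].

[2, 19]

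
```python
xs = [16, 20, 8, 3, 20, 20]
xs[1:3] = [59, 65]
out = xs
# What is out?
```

xs starts as [16, 20, 8, 3, 20, 20] (length 6). The slice xs[1:3] covers indices [1, 2] with values [20, 8]. Replacing that slice with [59, 65] (same length) produces [16, 59, 65, 3, 20, 20].

[16, 59, 65, 3, 20, 20]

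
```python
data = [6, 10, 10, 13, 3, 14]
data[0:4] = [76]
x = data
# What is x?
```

data starts as [6, 10, 10, 13, 3, 14] (length 6). The slice data[0:4] covers indices [0, 1, 2, 3] with values [6, 10, 10, 13]. Replacing that slice with [76] (different length) produces [76, 3, 14].

[76, 3, 14]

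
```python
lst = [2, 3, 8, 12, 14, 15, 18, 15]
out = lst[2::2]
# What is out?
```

lst has length 8. The slice lst[2::2] selects indices [2, 4, 6] (2->8, 4->14, 6->18), giving [8, 14, 18].

[8, 14, 18]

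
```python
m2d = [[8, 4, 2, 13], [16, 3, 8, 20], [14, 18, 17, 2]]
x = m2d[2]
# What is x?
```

m2d has 3 rows. Row 2 is [14, 18, 17, 2].

[14, 18, 17, 2]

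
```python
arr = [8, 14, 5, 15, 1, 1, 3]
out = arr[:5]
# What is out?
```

arr has length 7. The slice arr[:5] selects indices [0, 1, 2, 3, 4] (0->8, 1->14, 2->5, 3->15, 4->1), giving [8, 14, 5, 15, 1].

[8, 14, 5, 15, 1]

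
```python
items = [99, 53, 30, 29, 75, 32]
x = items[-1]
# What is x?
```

items has length 6. Negative index -1 maps to positive index 6 + (-1) = 5. items[5] = 32.

32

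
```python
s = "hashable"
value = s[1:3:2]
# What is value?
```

s has length 8. The slice s[1:3:2] selects indices [1] (1->'a'), giving 'a'.

'a'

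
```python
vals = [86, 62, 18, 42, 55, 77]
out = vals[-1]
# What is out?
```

vals has length 6. Negative index -1 maps to positive index 6 + (-1) = 5. vals[5] = 77.

77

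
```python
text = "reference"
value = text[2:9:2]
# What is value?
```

text has length 9. The slice text[2:9:2] selects indices [2, 4, 6, 8] (2->'f', 4->'r', 6->'n', 8->'e'), giving 'frne'.

'frne'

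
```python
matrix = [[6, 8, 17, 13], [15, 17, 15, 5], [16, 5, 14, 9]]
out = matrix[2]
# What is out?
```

matrix has 3 rows. Row 2 is [16, 5, 14, 9].

[16, 5, 14, 9]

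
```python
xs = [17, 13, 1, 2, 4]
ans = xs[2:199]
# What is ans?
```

xs has length 5. The slice xs[2:199] selects indices [2, 3, 4] (2->1, 3->2, 4->4), giving [1, 2, 4].

[1, 2, 4]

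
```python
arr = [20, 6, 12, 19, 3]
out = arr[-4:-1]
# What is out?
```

arr has length 5. The slice arr[-4:-1] selects indices [1, 2, 3] (1->6, 2->12, 3->19), giving [6, 12, 19].

[6, 12, 19]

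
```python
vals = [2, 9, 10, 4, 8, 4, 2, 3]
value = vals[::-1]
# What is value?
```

vals has length 8. The slice vals[::-1] selects indices [7, 6, 5, 4, 3, 2, 1, 0] (7->3, 6->2, 5->4, 4->8, 3->4, 2->10, 1->9, 0->2), giving [3, 2, 4, 8, 4, 10, 9, 2].

[3, 2, 4, 8, 4, 10, 9, 2]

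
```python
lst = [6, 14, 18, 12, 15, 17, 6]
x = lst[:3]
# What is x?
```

lst has length 7. The slice lst[:3] selects indices [0, 1, 2] (0->6, 1->14, 2->18), giving [6, 14, 18].

[6, 14, 18]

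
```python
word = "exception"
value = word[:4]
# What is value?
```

word has length 9. The slice word[:4] selects indices [0, 1, 2, 3] (0->'e', 1->'x', 2->'c', 3->'e'), giving 'exce'.

'exce'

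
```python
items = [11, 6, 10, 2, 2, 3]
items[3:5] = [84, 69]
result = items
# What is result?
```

items starts as [11, 6, 10, 2, 2, 3] (length 6). The slice items[3:5] covers indices [3, 4] with values [2, 2]. Replacing that slice with [84, 69] (same length) produces [11, 6, 10, 84, 69, 3].

[11, 6, 10, 84, 69, 3]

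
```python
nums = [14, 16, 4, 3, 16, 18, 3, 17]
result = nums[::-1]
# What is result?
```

nums has length 8. The slice nums[::-1] selects indices [7, 6, 5, 4, 3, 2, 1, 0] (7->17, 6->3, 5->18, 4->16, 3->3, 2->4, 1->16, 0->14), giving [17, 3, 18, 16, 3, 4, 16, 14].

[17, 3, 18, 16, 3, 4, 16, 14]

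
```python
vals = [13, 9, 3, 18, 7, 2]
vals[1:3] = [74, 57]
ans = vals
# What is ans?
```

vals starts as [13, 9, 3, 18, 7, 2] (length 6). The slice vals[1:3] covers indices [1, 2] with values [9, 3]. Replacing that slice with [74, 57] (same length) produces [13, 74, 57, 18, 7, 2].

[13, 74, 57, 18, 7, 2]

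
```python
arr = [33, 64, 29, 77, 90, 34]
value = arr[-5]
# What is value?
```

arr has length 6. Negative index -5 maps to positive index 6 + (-5) = 1. arr[1] = 64.

64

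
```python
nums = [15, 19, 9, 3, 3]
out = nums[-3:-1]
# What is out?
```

nums has length 5. The slice nums[-3:-1] selects indices [2, 3] (2->9, 3->3), giving [9, 3].

[9, 3]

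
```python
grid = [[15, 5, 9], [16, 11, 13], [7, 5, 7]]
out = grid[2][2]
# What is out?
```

grid[2] = [7, 5, 7]. Taking column 2 of that row yields 7.

7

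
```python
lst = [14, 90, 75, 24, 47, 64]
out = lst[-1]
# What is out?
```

lst has length 6. Negative index -1 maps to positive index 6 + (-1) = 5. lst[5] = 64.

64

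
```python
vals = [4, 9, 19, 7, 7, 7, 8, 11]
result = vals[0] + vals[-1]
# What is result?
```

vals has length 8. vals[0] = 4.
vals has length 8. Negative index -1 maps to positive index 8 + (-1) = 7. vals[7] = 11.
Sum: 4 + 11 = 15.

15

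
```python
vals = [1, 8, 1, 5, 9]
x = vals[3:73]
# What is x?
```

vals has length 5. The slice vals[3:73] selects indices [3, 4] (3->5, 4->9), giving [5, 9].

[5, 9]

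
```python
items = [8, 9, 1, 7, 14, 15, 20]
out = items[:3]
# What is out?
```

items has length 7. The slice items[:3] selects indices [0, 1, 2] (0->8, 1->9, 2->1), giving [8, 9, 1].

[8, 9, 1]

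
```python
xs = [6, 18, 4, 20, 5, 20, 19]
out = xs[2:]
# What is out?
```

xs has length 7. The slice xs[2:] selects indices [2, 3, 4, 5, 6] (2->4, 3->20, 4->5, 5->20, 6->19), giving [4, 20, 5, 20, 19].

[4, 20, 5, 20, 19]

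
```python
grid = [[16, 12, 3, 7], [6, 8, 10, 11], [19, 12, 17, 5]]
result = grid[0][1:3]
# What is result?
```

grid[0] = [16, 12, 3, 7]. grid[0] has length 4. The slice grid[0][1:3] selects indices [1, 2] (1->12, 2->3), giving [12, 3].

[12, 3]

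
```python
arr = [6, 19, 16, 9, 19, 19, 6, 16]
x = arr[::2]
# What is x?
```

arr has length 8. The slice arr[::2] selects indices [0, 2, 4, 6] (0->6, 2->16, 4->19, 6->6), giving [6, 16, 19, 6].

[6, 16, 19, 6]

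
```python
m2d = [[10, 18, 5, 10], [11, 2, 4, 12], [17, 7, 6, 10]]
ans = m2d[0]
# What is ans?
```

m2d has 3 rows. Row 0 is [10, 18, 5, 10].

[10, 18, 5, 10]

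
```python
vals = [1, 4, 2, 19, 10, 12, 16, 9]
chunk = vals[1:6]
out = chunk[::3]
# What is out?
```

vals has length 8. The slice vals[1:6] selects indices [1, 2, 3, 4, 5] (1->4, 2->2, 3->19, 4->10, 5->12), giving [4, 2, 19, 10, 12]. So chunk = [4, 2, 19, 10, 12]. chunk has length 5. The slice chunk[::3] selects indices [0, 3] (0->4, 3->10), giving [4, 10].

[4, 10]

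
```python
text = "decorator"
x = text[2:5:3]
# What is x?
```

text has length 9. The slice text[2:5:3] selects indices [2] (2->'c'), giving 'c'.

'c'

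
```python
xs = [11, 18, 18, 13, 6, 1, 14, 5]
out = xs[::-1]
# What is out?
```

xs has length 8. The slice xs[::-1] selects indices [7, 6, 5, 4, 3, 2, 1, 0] (7->5, 6->14, 5->1, 4->6, 3->13, 2->18, 1->18, 0->11), giving [5, 14, 1, 6, 13, 18, 18, 11].

[5, 14, 1, 6, 13, 18, 18, 11]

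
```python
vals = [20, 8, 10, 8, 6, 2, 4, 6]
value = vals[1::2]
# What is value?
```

vals has length 8. The slice vals[1::2] selects indices [1, 3, 5, 7] (1->8, 3->8, 5->2, 7->6), giving [8, 8, 2, 6].

[8, 8, 2, 6]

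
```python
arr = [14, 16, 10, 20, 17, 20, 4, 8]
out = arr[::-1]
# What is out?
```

arr has length 8. The slice arr[::-1] selects indices [7, 6, 5, 4, 3, 2, 1, 0] (7->8, 6->4, 5->20, 4->17, 3->20, 2->10, 1->16, 0->14), giving [8, 4, 20, 17, 20, 10, 16, 14].

[8, 4, 20, 17, 20, 10, 16, 14]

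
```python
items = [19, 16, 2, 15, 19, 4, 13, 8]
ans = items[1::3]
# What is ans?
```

items has length 8. The slice items[1::3] selects indices [1, 4, 7] (1->16, 4->19, 7->8), giving [16, 19, 8].

[16, 19, 8]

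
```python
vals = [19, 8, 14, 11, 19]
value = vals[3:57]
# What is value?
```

vals has length 5. The slice vals[3:57] selects indices [3, 4] (3->11, 4->19), giving [11, 19].

[11, 19]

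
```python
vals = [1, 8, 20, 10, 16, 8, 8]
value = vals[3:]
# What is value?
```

vals has length 7. The slice vals[3:] selects indices [3, 4, 5, 6] (3->10, 4->16, 5->8, 6->8), giving [10, 16, 8, 8].

[10, 16, 8, 8]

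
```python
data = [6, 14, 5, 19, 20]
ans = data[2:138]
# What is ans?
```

data has length 5. The slice data[2:138] selects indices [2, 3, 4] (2->5, 3->19, 4->20), giving [5, 19, 20].

[5, 19, 20]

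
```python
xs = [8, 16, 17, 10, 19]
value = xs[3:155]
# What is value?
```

xs has length 5. The slice xs[3:155] selects indices [3, 4] (3->10, 4->19), giving [10, 19].

[10, 19]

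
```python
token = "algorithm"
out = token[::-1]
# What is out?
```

token has length 9. The slice token[::-1] selects indices [8, 7, 6, 5, 4, 3, 2, 1, 0] (8->'m', 7->'h', 6->'t', 5->'i', 4->'r', 3->'o', 2->'g', 1->'l', 0->'a'), giving 'mhtirogla'.

'mhtirogla'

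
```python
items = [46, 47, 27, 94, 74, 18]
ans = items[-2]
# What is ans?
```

items has length 6. Negative index -2 maps to positive index 6 + (-2) = 4. items[4] = 74.

74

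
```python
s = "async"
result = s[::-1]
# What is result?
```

s has length 5. The slice s[::-1] selects indices [4, 3, 2, 1, 0] (4->'c', 3->'n', 2->'y', 1->'s', 0->'a'), giving 'cnysa'.

'cnysa'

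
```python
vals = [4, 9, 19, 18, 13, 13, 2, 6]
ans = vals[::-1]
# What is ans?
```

vals has length 8. The slice vals[::-1] selects indices [7, 6, 5, 4, 3, 2, 1, 0] (7->6, 6->2, 5->13, 4->13, 3->18, 2->19, 1->9, 0->4), giving [6, 2, 13, 13, 18, 19, 9, 4].

[6, 2, 13, 13, 18, 19, 9, 4]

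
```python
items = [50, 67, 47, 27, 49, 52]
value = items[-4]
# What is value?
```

items has length 6. Negative index -4 maps to positive index 6 + (-4) = 2. items[2] = 47.

47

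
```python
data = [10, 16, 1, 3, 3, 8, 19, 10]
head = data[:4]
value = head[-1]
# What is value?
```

data has length 8. The slice data[:4] selects indices [0, 1, 2, 3] (0->10, 1->16, 2->1, 3->3), giving [10, 16, 1, 3]. So head = [10, 16, 1, 3]. Then head[-1] = 3.

3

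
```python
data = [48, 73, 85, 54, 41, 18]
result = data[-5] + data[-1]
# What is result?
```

data has length 6. Negative index -5 maps to positive index 6 + (-5) = 1. data[1] = 73.
data has length 6. Negative index -1 maps to positive index 6 + (-1) = 5. data[5] = 18.
Sum: 73 + 18 = 91.

91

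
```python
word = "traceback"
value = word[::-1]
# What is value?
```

word has length 9. The slice word[::-1] selects indices [8, 7, 6, 5, 4, 3, 2, 1, 0] (8->'k', 7->'c', 6->'a', 5->'b', 4->'e', 3->'c', 2->'a', 1->'r', 0->'t'), giving 'kcabecart'.

'kcabecart'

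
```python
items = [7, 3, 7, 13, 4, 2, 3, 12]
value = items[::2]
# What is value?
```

items has length 8. The slice items[::2] selects indices [0, 2, 4, 6] (0->7, 2->7, 4->4, 6->3), giving [7, 7, 4, 3].

[7, 7, 4, 3]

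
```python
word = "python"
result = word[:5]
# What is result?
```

word has length 6. The slice word[:5] selects indices [0, 1, 2, 3, 4] (0->'p', 1->'y', 2->'t', 3->'h', 4->'o'), giving 'pytho'.

'pytho'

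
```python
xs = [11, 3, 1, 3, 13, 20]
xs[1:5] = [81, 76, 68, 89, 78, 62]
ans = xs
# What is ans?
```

xs starts as [11, 3, 1, 3, 13, 20] (length 6). The slice xs[1:5] covers indices [1, 2, 3, 4] with values [3, 1, 3, 13]. Replacing that slice with [81, 76, 68, 89, 78, 62] (different length) produces [11, 81, 76, 68, 89, 78, 62, 20].

[11, 81, 76, 68, 89, 78, 62, 20]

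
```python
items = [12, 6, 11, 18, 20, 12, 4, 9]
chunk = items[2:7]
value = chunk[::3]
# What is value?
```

items has length 8. The slice items[2:7] selects indices [2, 3, 4, 5, 6] (2->11, 3->18, 4->20, 5->12, 6->4), giving [11, 18, 20, 12, 4]. So chunk = [11, 18, 20, 12, 4]. chunk has length 5. The slice chunk[::3] selects indices [0, 3] (0->11, 3->12), giving [11, 12].

[11, 12]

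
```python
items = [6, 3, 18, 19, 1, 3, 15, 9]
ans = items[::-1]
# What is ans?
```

items has length 8. The slice items[::-1] selects indices [7, 6, 5, 4, 3, 2, 1, 0] (7->9, 6->15, 5->3, 4->1, 3->19, 2->18, 1->3, 0->6), giving [9, 15, 3, 1, 19, 18, 3, 6].

[9, 15, 3, 1, 19, 18, 3, 6]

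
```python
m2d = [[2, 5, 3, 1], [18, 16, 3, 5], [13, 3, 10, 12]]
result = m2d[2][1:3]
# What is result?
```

m2d[2] = [13, 3, 10, 12]. m2d[2] has length 4. The slice m2d[2][1:3] selects indices [1, 2] (1->3, 2->10), giving [3, 10].

[3, 10]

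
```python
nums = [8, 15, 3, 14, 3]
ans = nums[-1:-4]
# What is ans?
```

nums has length 5. The slice nums[-1:-4] resolves to an empty index range, so the result is [].

[]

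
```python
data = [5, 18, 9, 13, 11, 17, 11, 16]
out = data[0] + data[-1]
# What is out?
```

data has length 8. data[0] = 5.
data has length 8. Negative index -1 maps to positive index 8 + (-1) = 7. data[7] = 16.
Sum: 5 + 16 = 21.

21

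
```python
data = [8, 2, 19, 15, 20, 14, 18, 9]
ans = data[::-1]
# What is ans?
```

data has length 8. The slice data[::-1] selects indices [7, 6, 5, 4, 3, 2, 1, 0] (7->9, 6->18, 5->14, 4->20, 3->15, 2->19, 1->2, 0->8), giving [9, 18, 14, 20, 15, 19, 2, 8].

[9, 18, 14, 20, 15, 19, 2, 8]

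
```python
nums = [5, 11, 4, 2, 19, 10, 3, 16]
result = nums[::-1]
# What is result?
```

nums has length 8. The slice nums[::-1] selects indices [7, 6, 5, 4, 3, 2, 1, 0] (7->16, 6->3, 5->10, 4->19, 3->2, 2->4, 1->11, 0->5), giving [16, 3, 10, 19, 2, 4, 11, 5].

[16, 3, 10, 19, 2, 4, 11, 5]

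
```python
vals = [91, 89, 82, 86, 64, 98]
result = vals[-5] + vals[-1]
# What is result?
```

vals has length 6. Negative index -5 maps to positive index 6 + (-5) = 1. vals[1] = 89.
vals has length 6. Negative index -1 maps to positive index 6 + (-1) = 5. vals[5] = 98.
Sum: 89 + 98 = 187.

187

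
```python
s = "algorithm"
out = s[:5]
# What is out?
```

s has length 9. The slice s[:5] selects indices [0, 1, 2, 3, 4] (0->'a', 1->'l', 2->'g', 3->'o', 4->'r'), giving 'algor'.

'algor'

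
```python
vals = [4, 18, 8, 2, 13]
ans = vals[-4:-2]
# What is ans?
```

vals has length 5. The slice vals[-4:-2] selects indices [1, 2] (1->18, 2->8), giving [18, 8].

[18, 8]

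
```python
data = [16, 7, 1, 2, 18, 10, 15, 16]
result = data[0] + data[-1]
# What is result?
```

data has length 8. data[0] = 16.
data has length 8. Negative index -1 maps to positive index 8 + (-1) = 7. data[7] = 16.
Sum: 16 + 16 = 32.

32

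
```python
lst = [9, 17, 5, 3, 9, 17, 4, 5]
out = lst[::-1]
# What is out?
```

lst has length 8. The slice lst[::-1] selects indices [7, 6, 5, 4, 3, 2, 1, 0] (7->5, 6->4, 5->17, 4->9, 3->3, 2->5, 1->17, 0->9), giving [5, 4, 17, 9, 3, 5, 17, 9].

[5, 4, 17, 9, 3, 5, 17, 9]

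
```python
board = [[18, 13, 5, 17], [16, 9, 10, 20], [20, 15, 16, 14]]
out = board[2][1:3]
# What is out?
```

board[2] = [20, 15, 16, 14]. board[2] has length 4. The slice board[2][1:3] selects indices [1, 2] (1->15, 2->16), giving [15, 16].

[15, 16]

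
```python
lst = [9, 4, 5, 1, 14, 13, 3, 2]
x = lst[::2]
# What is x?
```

lst has length 8. The slice lst[::2] selects indices [0, 2, 4, 6] (0->9, 2->5, 4->14, 6->3), giving [9, 5, 14, 3].

[9, 5, 14, 3]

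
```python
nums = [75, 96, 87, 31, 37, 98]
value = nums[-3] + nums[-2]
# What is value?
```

nums has length 6. Negative index -3 maps to positive index 6 + (-3) = 3. nums[3] = 31.
nums has length 6. Negative index -2 maps to positive index 6 + (-2) = 4. nums[4] = 37.
Sum: 31 + 37 = 68.

68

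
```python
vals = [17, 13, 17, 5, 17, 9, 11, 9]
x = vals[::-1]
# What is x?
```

vals has length 8. The slice vals[::-1] selects indices [7, 6, 5, 4, 3, 2, 1, 0] (7->9, 6->11, 5->9, 4->17, 3->5, 2->17, 1->13, 0->17), giving [9, 11, 9, 17, 5, 17, 13, 17].

[9, 11, 9, 17, 5, 17, 13, 17]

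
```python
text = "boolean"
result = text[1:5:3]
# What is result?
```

text has length 7. The slice text[1:5:3] selects indices [1, 4] (1->'o', 4->'e'), giving 'oe'.

'oe'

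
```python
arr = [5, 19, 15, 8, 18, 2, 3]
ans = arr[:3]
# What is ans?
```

arr has length 7. The slice arr[:3] selects indices [0, 1, 2] (0->5, 1->19, 2->15), giving [5, 19, 15].

[5, 19, 15]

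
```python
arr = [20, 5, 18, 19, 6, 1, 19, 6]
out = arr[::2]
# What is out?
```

arr has length 8. The slice arr[::2] selects indices [0, 2, 4, 6] (0->20, 2->18, 4->6, 6->19), giving [20, 18, 6, 19].

[20, 18, 6, 19]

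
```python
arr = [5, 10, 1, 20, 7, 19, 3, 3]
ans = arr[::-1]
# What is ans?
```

arr has length 8. The slice arr[::-1] selects indices [7, 6, 5, 4, 3, 2, 1, 0] (7->3, 6->3, 5->19, 4->7, 3->20, 2->1, 1->10, 0->5), giving [3, 3, 19, 7, 20, 1, 10, 5].

[3, 3, 19, 7, 20, 1, 10, 5]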